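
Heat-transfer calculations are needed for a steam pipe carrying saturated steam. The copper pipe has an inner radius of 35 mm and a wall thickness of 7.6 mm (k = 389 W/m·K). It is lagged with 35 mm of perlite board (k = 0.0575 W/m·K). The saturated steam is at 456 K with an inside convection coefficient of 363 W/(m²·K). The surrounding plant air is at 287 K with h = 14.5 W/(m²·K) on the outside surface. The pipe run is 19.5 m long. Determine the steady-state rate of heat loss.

Radial resistances (cylindrical: R_cond = ln(r_o/r_i)/(2πkL), R_conv = 1/(h·2πrL)):
R_inner film = 1/(h_i·2πr₁L) = 1/(363×2π×0.035×19.5) = 6.424×10^-4 K/W
R_copper pipe wall = ln(42.6/35)/(2π×389×19.5) = 4.123×10^-6 K/W
R_perlite board = ln(77.6/42.6)/(2π×0.0575×19.5) = 0.08513 K/W
R_outer film = 1/(h_o·2πr_oL) = 1/(14.5×2π×0.0776×19.5) = 0.007254 K/W
R_total = 0.09303 K/W
Q = ΔT/R_total = 169/0.09303

Q ≈ 1820 W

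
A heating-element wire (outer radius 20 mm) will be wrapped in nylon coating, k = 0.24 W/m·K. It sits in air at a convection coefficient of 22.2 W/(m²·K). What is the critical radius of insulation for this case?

For a cylinder r_cr = k/h = 0.24/22.2
r_cr = 10.8 mm; since the bare radius (20 mm) is above r_cr, any added insulation will reduce heat loss.

r_cr ≈ 10.8 mm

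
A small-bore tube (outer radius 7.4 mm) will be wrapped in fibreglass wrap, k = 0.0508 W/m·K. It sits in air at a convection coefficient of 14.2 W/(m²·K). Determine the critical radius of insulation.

r_cr ≈ 3.58 mm

For a cylinder r_cr = k/h = 0.0508/14.2
r_cr = 3.58 mm; since the bare radius (7.4 mm) is above r_cr, any added insulation will reduce heat loss.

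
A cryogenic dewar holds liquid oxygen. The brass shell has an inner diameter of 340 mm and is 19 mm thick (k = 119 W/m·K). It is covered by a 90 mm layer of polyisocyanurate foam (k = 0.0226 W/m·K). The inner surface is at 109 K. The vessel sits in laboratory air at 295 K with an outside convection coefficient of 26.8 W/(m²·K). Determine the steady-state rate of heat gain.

Q ≈ 30.8 W

Each spherical layer contributes R = (1/r_i − 1/r_o)/(4πk):
R_brass shell = (1/0.17 − 1/0.189)/(4π×119) = 3.954×10^-4 K/W
R_polyisocyanurate foam = (1/0.189 − 1/0.279)/(4π×0.0226) = 6.01 K/W
R_outer film = 1/(h·4πr_o²) = 1/(26.8×4π×0.279²) = 0.03815 K/W
R_total = 6.048 K/W
Q = ΔT/R_total = 186/6.048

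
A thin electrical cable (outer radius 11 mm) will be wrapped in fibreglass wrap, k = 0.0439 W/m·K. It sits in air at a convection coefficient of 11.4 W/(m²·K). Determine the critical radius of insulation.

For a cylinder r_cr = k/h = 0.0439/11.4
r_cr = 3.85 mm; since the bare radius (11 mm) is above r_cr, any added insulation will reduce heat loss.

r_cr ≈ 3.85 mm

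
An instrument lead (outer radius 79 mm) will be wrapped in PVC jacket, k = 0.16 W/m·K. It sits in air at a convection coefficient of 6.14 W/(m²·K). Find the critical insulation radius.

r_cr ≈ 26.1 mm

For a cylinder r_cr = k/h = 0.16/6.14
r_cr = 26.1 mm; since the bare radius (79 mm) is above r_cr, any added insulation will reduce heat loss.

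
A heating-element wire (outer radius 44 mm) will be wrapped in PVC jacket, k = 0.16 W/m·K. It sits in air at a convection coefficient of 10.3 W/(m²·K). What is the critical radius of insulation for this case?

r_cr ≈ 15.5 mm

For a cylinder r_cr = k/h = 0.16/10.3
r_cr = 15.5 mm; since the bare radius (44 mm) is above r_cr, any added insulation will reduce heat loss.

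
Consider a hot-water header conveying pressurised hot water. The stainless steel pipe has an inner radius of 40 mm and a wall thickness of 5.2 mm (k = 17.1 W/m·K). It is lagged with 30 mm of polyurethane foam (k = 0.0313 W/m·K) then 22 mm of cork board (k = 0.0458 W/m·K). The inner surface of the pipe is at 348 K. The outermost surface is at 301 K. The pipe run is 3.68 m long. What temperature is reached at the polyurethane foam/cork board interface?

T ≈ 313 K

Cylindrical conduction, so R = ln(r₂/r₁)/(2πkL) per layer, in series:
R_stainless steel pipe wall = ln(45.2/40)/(2π×17.1×3.68) = 3.091×10^-4 K/W
R_polyurethane foam = ln(75.2/45.2)/(2π×0.0313×3.68) = 0.7034 K/W
R_cork board = ln(97.2/75.2)/(2π×0.0458×3.68) = 0.2423 K/W
R_total = 0.946 K/W
Q = ΔT/R_total = 47/0.946
Q = 49.7 W
T_interface = T_inner − Q·ΣR(inner→interface) = 348 − 49.7×0.7037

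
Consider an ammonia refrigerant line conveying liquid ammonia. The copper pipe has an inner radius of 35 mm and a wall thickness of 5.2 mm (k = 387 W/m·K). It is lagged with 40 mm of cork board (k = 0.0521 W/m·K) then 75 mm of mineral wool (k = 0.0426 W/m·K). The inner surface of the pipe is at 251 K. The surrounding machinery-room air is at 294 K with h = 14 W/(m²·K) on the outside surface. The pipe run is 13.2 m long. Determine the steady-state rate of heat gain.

Radial resistances (cylindrical: R_cond = ln(r_o/r_i)/(2πkL), R_conv = 1/(h·2πrL)):
R_copper pipe wall = ln(40.2/35)/(2π×387×13.2) = 4.316×10^-6 K/W
R_cork board = ln(80.2/40.2)/(2π×0.0521×13.2) = 0.1598 K/W
R_mineral wool = ln(155.2/80.2)/(2π×0.0426×13.2) = 0.1869 K/W
R_outer film = 1/(h_o·2πr_oL) = 1/(14×2π×0.1552×13.2) = 0.005549 K/W
R_total = 0.3522 K/W
Q = ΔT/R_total = 43/0.3522

Q ≈ 122 W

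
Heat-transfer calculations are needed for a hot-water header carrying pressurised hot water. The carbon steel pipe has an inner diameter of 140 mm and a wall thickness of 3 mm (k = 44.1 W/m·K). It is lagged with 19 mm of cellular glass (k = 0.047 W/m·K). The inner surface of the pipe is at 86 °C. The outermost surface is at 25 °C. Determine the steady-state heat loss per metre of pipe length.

Cylindrical conduction, so R = ln(r₂/r₁)/(2πkL) per layer, in series:
R_carbon steel pipe wall = ln(73/70)/(2π×44.1×1) = 1.514×10^-4 K/W
R_cellular glass = ln(92/73)/(2π×0.047×1) = 0.7833 K/W
R_total = 0.7835 K/W
Q = ΔT/R_total = 61/0.7835

q′ ≈ 77.9 W/m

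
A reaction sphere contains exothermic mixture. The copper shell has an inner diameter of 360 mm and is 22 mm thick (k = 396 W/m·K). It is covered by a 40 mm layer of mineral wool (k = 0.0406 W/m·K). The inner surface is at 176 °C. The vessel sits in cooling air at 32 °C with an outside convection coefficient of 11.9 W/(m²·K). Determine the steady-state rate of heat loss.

Each spherical layer contributes R = (1/r_i − 1/r_o)/(4πk):
R_copper shell = (1/0.18 − 1/0.202)/(4π×396) = 1.216×10^-4 K/W
R_mineral wool = (1/0.202 − 1/0.242)/(4π×0.0406) = 1.604 K/W
R_outer film = 1/(h·4πr_o²) = 1/(11.9×4π×0.242²) = 0.1142 K/W
R_total = 1.718 K/W
Q = ΔT/R_total = 144/1.718

Q ≈ 83.8 W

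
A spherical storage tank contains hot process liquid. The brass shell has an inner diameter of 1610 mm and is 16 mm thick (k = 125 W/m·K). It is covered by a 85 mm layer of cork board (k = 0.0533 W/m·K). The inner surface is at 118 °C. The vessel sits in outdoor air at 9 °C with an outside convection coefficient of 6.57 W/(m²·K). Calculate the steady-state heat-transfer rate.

Radial (spherical) resistances in series:
R_brass shell = (1/0.805 − 1/0.821)/(4π×125) = 1.541×10^-5 K/W
R_cork board = (1/0.821 − 1/0.906)/(4π×0.0533) = 0.1706 K/W
R_outer film = 1/(h·4πr_o²) = 1/(6.57×4π×0.906²) = 0.01476 K/W
R_total = 0.1854 K/W
Q = ΔT/R_total = 109/0.1854

Q ≈ 588 W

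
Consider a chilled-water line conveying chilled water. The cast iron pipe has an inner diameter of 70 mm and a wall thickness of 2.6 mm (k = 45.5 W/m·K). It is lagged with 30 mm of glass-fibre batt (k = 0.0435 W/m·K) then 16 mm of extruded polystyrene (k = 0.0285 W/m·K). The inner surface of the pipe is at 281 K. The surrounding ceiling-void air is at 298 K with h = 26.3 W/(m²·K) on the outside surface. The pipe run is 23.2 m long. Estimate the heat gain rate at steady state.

Radial resistances (cylindrical: R_cond = ln(r_o/r_i)/(2πkL), R_conv = 1/(h·2πrL)):
R_cast iron pipe wall = ln(37.6/35)/(2π×45.5×23.2) = 1.08×10^-5 K/W
R_glass-fibre batt = ln(67.6/37.6)/(2π×0.0435×23.2) = 0.09251 K/W
R_extruded polystyrene = ln(83.6/67.6)/(2π×0.0285×23.2) = 0.05113 K/W
R_outer film = 1/(h_o·2πr_oL) = 1/(26.3×2π×0.0836×23.2) = 0.00312 K/W
R_total = 0.1468 K/W
Q = ΔT/R_total = 17/0.1468

Q ≈ 116 W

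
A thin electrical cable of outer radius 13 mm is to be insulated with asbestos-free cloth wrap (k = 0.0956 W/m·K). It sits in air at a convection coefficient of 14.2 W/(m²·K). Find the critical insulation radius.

For a cylinder r_cr = k/h = 0.0956/14.2
r_cr = 6.73 mm; since the bare radius (13 mm) is above r_cr, any added insulation will reduce heat loss.

r_cr ≈ 6.73 mm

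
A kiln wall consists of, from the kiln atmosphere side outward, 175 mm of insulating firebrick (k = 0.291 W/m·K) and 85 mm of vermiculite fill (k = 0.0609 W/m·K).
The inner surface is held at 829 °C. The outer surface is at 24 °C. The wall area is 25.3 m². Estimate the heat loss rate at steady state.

Q ≈ 10200 W

Model the wall as resistances in series:
R_insulating firebrick = L/(kA) = 0.175/(0.291×25.3) = 0.02377 K/W
R_vermiculite fill = L/(kA) = 0.085/(0.0609×25.3) = 0.05517 K/W
R_total = 0.07894 K/W
Q = ΔT / R_total = 805 / 0.07894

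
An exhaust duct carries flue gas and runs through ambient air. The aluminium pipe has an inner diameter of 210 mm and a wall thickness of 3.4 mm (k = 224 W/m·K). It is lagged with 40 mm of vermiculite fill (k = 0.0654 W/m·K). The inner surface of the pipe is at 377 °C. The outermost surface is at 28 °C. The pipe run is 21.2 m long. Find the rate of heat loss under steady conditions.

Q ≈ 9680 W

For a radial system each layer contributes R = ln(r_out/r_in)/(2πkL); films add R = 1/(hA).
R_aluminium pipe wall = ln(108.4/105)/(2π×224×21.2) = 1.068×10^-6 K/W
R_vermiculite fill = ln(148.4/108.4)/(2π×0.0654×21.2) = 0.03605 K/W
R_total = 0.03605 K/W
Q = ΔT/R_total = 349/0.03605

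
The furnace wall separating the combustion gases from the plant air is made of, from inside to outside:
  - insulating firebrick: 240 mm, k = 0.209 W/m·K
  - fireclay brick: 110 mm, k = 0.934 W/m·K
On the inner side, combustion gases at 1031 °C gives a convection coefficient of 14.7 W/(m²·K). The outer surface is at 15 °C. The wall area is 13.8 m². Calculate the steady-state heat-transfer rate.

Q ≈ 10500 W

Using the resistance-network approach (series):
R_inner film = 1/(h_i·A) = 1/(14.7×13.8) = 0.00493 K/W
R_insulating firebrick = L/(kA) = 0.24/(0.209×13.8) = 0.08321 K/W
R_fireclay brick = L/(kA) = 0.11/(0.934×13.8) = 0.008534 K/W
R_total = 0.09668 K/W
Q = ΔT / R_total = 1016 / 0.09668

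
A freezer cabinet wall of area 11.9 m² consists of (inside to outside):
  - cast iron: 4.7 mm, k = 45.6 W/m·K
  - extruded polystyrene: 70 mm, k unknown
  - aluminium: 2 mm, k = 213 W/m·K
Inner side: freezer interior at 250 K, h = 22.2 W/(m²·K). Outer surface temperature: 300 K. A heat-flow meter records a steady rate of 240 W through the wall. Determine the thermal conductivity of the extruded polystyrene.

k ≈ 0.0288 W/(m·K)

Series thermal resistances:
R_inner film = 1/(h_i·A) = 1/(22.2×11.9) = 0.003785 K/W
R_cast iron = L/(kA) = 0.0047/(45.6×11.9) = 8.661×10^-6 K/W
R_aluminium = L/(kA) = 0.002/(213×11.9) = 7.89×10^-7 K/W
Sum of known resistances R_other = 0.003795 K/W
Total R = ΔT/Q = 50/240 = 0.2083 K/W
R_extruded polystyrene = R_total − R_other = 0.2045 K/W
k = L/(R·A) = 0.07/(0.2045×11.9)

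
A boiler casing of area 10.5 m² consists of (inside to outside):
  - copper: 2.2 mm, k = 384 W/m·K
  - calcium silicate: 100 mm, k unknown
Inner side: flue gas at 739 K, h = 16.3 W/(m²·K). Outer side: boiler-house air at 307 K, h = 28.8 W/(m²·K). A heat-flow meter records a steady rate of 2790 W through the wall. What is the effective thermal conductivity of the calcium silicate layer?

k ≈ 0.0654 W/(m·K)

Thermal resistances in series:
R_inner film = 1/(h_i·A) = 1/(16.3×10.5) = 0.005843 K/W
R_copper = L/(kA) = 0.0022/(384×10.5) = 5.456×10^-7 K/W
R_outer film = 1/(h_o·A) = 1/(28.8×10.5) = 0.003307 K/W
Sum of known resistances R_other = 0.00915 K/W
Total R = ΔT/Q = 432/2790 = 0.1548 K/W
R_calcium silicate = R_total − R_other = 0.1457 K/W
k = L/(R·A) = 0.1/(0.1457×10.5)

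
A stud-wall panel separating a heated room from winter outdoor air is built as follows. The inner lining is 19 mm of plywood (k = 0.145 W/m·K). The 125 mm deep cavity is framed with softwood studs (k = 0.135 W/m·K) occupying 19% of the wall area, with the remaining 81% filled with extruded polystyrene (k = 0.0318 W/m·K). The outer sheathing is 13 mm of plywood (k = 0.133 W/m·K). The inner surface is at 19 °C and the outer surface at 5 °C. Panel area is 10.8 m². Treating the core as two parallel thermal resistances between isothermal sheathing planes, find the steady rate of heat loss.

Q ≈ 56.8 W

Sheathing layers in series; stud and cavity paths in parallel between them.
R_inner = 0.019/(0.145×10.8) = 0.01213 K/W
R_stud  = 0.125/(0.135×0.19×10.8) = 0.4512 K/W
R_cav   = 0.125/(0.0318×0.81×10.8) = 0.4493 K/W
1/R_core = 1/R_stud + 1/R_cav → R_core = 0.2251 K/W
R_outer = 0.013/(0.133×10.8) = 0.00905 K/W
R_total = 0.2463 K/W
Q = ΔT/R_total = 14/0.2463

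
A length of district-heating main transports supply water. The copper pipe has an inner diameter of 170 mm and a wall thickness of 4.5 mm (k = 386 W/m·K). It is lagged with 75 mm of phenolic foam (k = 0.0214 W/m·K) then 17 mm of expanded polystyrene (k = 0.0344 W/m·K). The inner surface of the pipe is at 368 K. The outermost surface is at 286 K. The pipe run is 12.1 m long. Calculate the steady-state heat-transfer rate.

Q ≈ 199 W

Treating each annulus and film as a series resistance:
R_copper pipe wall = ln(89.5/85)/(2π×386×12.1) = 1.758×10^-6 K/W
R_phenolic foam = ln(164.5/89.5)/(2π×0.0214×12.1) = 0.3741 K/W
R_expanded polystyrene = ln(181.5/164.5)/(2π×0.0344×12.1) = 0.0376 K/W
R_total = 0.4117 K/W
Q = ΔT/R_total = 82/0.4117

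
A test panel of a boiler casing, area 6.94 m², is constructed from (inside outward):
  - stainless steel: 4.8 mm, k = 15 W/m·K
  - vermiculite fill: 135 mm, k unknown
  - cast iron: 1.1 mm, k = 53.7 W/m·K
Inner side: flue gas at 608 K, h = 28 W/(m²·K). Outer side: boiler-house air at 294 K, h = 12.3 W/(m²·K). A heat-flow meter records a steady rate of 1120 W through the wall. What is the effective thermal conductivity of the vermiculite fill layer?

k ≈ 0.0738 W/(m·K)

Model the wall as resistances in series:
R_inner film = 1/(h_i·A) = 1/(28×6.94) = 0.005146 K/W
R_stainless steel = L/(kA) = 0.0048/(15×6.94) = 4.611×10^-5 K/W
R_cast iron = L/(kA) = 0.0011/(53.7×6.94) = 2.952×10^-6 K/W
R_outer film = 1/(h_o·A) = 1/(12.3×6.94) = 0.01171 K/W
Sum of known resistances R_other = 0.01691 K/W
Total R = ΔT/Q = 314/1120 = 0.2804 K/W
R_vermiculite fill = R_total − R_other = 0.2634 K/W
k = L/(R·A) = 0.135/(0.2634×6.94)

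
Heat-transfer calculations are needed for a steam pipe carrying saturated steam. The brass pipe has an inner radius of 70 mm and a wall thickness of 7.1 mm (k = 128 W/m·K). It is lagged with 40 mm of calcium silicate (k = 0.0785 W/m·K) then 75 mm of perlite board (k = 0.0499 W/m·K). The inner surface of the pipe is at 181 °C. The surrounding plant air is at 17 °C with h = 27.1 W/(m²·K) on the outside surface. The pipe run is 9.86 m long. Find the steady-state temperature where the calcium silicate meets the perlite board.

Cylindrical conduction, so R = ln(r₂/r₁)/(2πkL) per layer, in series:
R_brass pipe wall = ln(77.1/70)/(2π×128×9.86) = 1.218×10^-5 K/W
R_calcium silicate = ln(117.1/77.1)/(2π×0.0785×9.86) = 0.08594 K/W
R_perlite board = ln(192.1/117.1)/(2π×0.0499×9.86) = 0.1601 K/W
R_outer film = 1/(h_o·2πr_oL) = 1/(27.1×2π×0.1921×9.86) = 0.003101 K/W
R_total = 0.2492 K/W
Q = ΔT/R_total = 164/0.2492
Q = 658 W
T_interface = T_inner − Q·ΣR(inner→interface) = 181 − 658×0.08595

T ≈ 124 °C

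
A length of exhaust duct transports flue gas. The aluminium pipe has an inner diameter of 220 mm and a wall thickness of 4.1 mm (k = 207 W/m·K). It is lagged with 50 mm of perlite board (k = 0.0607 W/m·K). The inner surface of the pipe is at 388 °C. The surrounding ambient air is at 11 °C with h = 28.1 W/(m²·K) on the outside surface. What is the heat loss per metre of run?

Per-layer cylindrical resistances, series-summed:
R_aluminium pipe wall = ln(114.1/110)/(2π×207×1) = 2.814×10^-5 K/W
R_perlite board = ln(164.1/114.1)/(2π×0.0607×1) = 0.9528 K/W
R_outer film = 1/(h_o·2πr_oL) = 1/(28.1×2π×0.1641×1) = 0.03451 K/W
R_total = 0.9874 K/W
Q = ΔT/R_total = 377/0.9874

q′ ≈ 382 W/m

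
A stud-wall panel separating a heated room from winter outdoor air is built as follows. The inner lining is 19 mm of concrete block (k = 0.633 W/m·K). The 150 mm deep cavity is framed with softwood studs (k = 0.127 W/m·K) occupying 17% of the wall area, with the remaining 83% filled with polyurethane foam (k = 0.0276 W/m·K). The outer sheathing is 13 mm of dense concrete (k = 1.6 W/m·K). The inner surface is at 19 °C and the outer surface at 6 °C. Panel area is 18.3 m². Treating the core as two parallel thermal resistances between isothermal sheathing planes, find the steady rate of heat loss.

Q ≈ 69.8 W

Sheathing layers in series; stud and cavity paths in parallel between them.
R_inner = 0.019/(0.633×18.3) = 0.00164 K/W
R_stud  = 0.15/(0.127×0.17×18.3) = 0.3797 K/W
R_cav   = 0.15/(0.0276×0.83×18.3) = 0.3578 K/W
1/R_core = 1/R_stud + 1/R_cav → R_core = 0.1842 K/W
R_outer = 0.013/(1.6×18.3) = 4.44×10^-4 K/W
R_total = 0.1863 K/W
Q = ΔT/R_total = 13/0.1863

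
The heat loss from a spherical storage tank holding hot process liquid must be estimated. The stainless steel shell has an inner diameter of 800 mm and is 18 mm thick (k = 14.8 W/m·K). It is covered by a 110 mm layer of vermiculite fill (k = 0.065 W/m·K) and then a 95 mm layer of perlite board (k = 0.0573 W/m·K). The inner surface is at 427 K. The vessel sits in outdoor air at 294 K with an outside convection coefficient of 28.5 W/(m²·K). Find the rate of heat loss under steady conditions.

Each spherical layer contributes R = (1/r_i − 1/r_o)/(4πk):
R_stainless steel shell = (1/0.4 − 1/0.418)/(4π×14.8) = 5.788×10^-4 K/W
R_vermiculite fill = (1/0.418 − 1/0.528)/(4π×0.065) = 0.6102 K/W
R_perlite board = (1/0.528 − 1/0.623)/(4π×0.0573) = 0.4011 K/W
R_outer film = 1/(h·4πr_o²) = 1/(28.5×4π×0.623²) = 0.007194 K/W
R_total = 1.019 K/W
Q = ΔT/R_total = 133/1.019

Q ≈ 131 W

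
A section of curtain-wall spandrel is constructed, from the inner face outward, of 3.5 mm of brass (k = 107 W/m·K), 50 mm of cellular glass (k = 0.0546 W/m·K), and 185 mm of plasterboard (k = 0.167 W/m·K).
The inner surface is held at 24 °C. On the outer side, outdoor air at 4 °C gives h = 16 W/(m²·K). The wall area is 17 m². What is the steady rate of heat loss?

Series thermal resistances:
R_brass = L/(kA) = 0.0035/(107×17) = 1.924×10^-6 K/W
R_cellular glass = L/(kA) = 0.05/(0.0546×17) = 0.05387 K/W
R_plasterboard = L/(kA) = 0.185/(0.167×17) = 0.06516 K/W
R_outer film = 1/(h_o·A) = 1/(16×17) = 0.003676 K/W
R_total = 0.1227 K/W
Q = ΔT / R_total = 20 / 0.1227

Q ≈ 163 W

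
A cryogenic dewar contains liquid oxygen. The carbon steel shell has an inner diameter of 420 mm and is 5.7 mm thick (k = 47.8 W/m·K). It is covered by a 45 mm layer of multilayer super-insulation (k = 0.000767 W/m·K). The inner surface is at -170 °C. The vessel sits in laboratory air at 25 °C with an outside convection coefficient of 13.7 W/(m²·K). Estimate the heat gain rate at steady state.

Spherical conduction: R = (1/r_in − 1/r_out)/(4πk) per layer; series-sum.
R_carbon steel shell = (1/0.21 − 1/0.2157)/(4π×47.8) = 2.095×10^-4 K/W
R_multilayer super-insulation = (1/0.2157 − 1/0.2607)/(4π×0.000767) = 83.03 K/W
R_outer film = 1/(h·4πr_o²) = 1/(13.7×4π×0.2607²) = 0.08546 K/W
R_total = 83.11 K/W
Q = ΔT/R_total = 195/83.11

Q ≈ 2.35 W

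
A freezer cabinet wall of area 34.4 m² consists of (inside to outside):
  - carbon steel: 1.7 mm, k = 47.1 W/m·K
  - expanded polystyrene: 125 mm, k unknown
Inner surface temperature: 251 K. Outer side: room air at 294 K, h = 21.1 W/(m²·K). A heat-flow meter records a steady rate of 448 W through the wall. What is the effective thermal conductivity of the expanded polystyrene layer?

Using the resistance-network approach (series):
R_carbon steel = L/(kA) = 0.0017/(47.1×34.4) = 1.049×10^-6 K/W
R_outer film = 1/(h_o·A) = 1/(21.1×34.4) = 0.001378 K/W
Sum of known resistances R_other = 0.001379 K/W
Total R = ΔT/Q = 43/448 = 0.09598 K/W
R_expanded polystyrene = R_total − R_other = 0.0946 K/W
k = L/(R·A) = 0.125/(0.0946×34.4)

k ≈ 0.0384 W/(m·K)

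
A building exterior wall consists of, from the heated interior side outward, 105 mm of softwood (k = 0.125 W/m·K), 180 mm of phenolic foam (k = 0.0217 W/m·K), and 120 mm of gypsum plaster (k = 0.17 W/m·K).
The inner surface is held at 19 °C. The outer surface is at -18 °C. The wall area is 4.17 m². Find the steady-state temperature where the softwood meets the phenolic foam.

Treating each layer as a thermal resistance in series:
R_softwood = L/(kA) = 0.105/(0.125×4.17) = 0.2014 K/W
R_phenolic foam = L/(kA) = 0.18/(0.0217×4.17) = 1.989 K/W
R_gypsum plaster = L/(kA) = 0.12/(0.17×4.17) = 0.1693 K/W
R_total = 2.36 K/W;  Q = ΔT/R_total = 37/2.36 = 15.68 W
T_interface = T_inner − Q·ΣR(inner→interface) = 19 − 15.7×0.2014

T ≈ 15.8 °C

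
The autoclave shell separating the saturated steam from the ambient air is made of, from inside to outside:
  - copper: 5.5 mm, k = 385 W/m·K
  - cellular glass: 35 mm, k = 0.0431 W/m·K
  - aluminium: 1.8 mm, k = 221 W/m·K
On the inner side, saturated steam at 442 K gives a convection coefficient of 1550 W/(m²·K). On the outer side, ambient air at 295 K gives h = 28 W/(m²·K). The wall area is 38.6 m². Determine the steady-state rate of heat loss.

Q ≈ 6690 W

Model the wall as resistances in series:
R_inner film = 1/(h_i·A) = 1/(1550×38.6) = 1.671×10^-5 K/W
R_copper = L/(kA) = 0.0055/(385×38.6) = 3.701×10^-7 K/W
R_cellular glass = L/(kA) = 0.035/(0.0431×38.6) = 0.02104 K/W
R_aluminium = L/(kA) = 0.0018/(221×38.6) = 2.11×10^-7 K/W
R_outer film = 1/(h_o·A) = 1/(28×38.6) = 9.252×10^-4 K/W
R_total = 0.02198 K/W
Q = ΔT / R_total = 147 / 0.02198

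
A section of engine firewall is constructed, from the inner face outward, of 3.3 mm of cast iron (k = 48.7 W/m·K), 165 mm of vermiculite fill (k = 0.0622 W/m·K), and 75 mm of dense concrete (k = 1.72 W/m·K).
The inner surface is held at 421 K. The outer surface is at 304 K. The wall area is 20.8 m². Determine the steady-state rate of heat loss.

Series thermal resistances:
R_cast iron = L/(kA) = 0.0033/(48.7×20.8) = 3.258×10^-6 K/W
R_vermiculite fill = L/(kA) = 0.165/(0.0622×20.8) = 0.1275 K/W
R_dense concrete = L/(kA) = 0.075/(1.72×20.8) = 0.002096 K/W
R_total = 0.1296 K/W
Q = ΔT / R_total = 117 / 0.1296

Q ≈ 903 W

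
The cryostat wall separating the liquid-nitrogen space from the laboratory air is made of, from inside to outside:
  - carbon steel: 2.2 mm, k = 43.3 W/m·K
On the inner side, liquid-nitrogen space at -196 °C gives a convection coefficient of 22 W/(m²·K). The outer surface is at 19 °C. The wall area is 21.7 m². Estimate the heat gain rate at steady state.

Model the wall as resistances in series:
R_inner film = 1/(h_i·A) = 1/(22×21.7) = 0.002095 K/W
R_carbon steel = L/(kA) = 0.0022/(43.3×21.7) = 2.341×10^-6 K/W
R_total = 0.002097 K/W
Q = ΔT / R_total = 215 / 0.002097

Q ≈ 103000 W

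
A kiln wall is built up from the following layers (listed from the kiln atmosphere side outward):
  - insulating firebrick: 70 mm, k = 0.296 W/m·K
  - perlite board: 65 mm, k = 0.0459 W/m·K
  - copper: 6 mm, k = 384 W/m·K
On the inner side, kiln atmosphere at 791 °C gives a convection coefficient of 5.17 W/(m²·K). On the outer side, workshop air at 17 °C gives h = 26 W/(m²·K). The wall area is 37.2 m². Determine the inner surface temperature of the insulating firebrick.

Thermal resistances in series:
R_inner film = 1/(h_i·A) = 1/(5.17×37.2) = 0.0052 K/W
R_insulating firebrick = L/(kA) = 0.07/(0.296×37.2) = 0.006357 K/W
R_perlite board = L/(kA) = 0.065/(0.0459×37.2) = 0.03807 K/W
R_copper = L/(kA) = 0.006/(384×37.2) = 4.2×10^-7 K/W
R_outer film = 1/(h_o·A) = 1/(26×37.2) = 0.001034 K/W
R_total = 0.05066 K/W;  Q = ΔT/R_total = 774/0.05066 = 15280 W
T_interface = T_inner − Q·ΣR(inner→interface) = 791 − 15300×0.0052

T ≈ 712 °C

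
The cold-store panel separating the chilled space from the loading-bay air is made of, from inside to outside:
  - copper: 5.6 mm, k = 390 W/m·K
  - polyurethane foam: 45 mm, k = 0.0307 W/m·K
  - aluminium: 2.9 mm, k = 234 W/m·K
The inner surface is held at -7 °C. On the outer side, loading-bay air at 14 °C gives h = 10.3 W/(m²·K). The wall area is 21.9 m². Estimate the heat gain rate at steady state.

Thermal resistances in series:
R_copper = L/(kA) = 0.0056/(390×21.9) = 6.557×10^-7 K/W
R_polyurethane foam = L/(kA) = 0.045/(0.0307×21.9) = 0.06693 K/W
R_aluminium = L/(kA) = 0.0029/(234×21.9) = 5.659×10^-7 K/W
R_outer film = 1/(h_o·A) = 1/(10.3×21.9) = 0.004433 K/W
R_total = 0.07137 K/W
Q = ΔT / R_total = 21 / 0.07137

Q ≈ 294 W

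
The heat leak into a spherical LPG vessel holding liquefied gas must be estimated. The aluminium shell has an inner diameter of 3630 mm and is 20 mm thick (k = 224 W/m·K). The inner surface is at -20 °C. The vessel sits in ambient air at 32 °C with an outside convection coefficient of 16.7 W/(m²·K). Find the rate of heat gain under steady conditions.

For a spherical shell R = (1/r₁ − 1/r₂)/(4πk); film R = 1/(h·4πr²). In series:
R_aluminium shell = (1/1.815 − 1/1.835)/(4π×224) = 2.133×10^-6 K/W
R_outer film = 1/(h·4πr_o²) = 1/(16.7×4π×1.835²) = 0.001415 K/W
R_total = 0.001417 K/W
Q = ΔT/R_total = 52/0.001417

Q ≈ 36700 W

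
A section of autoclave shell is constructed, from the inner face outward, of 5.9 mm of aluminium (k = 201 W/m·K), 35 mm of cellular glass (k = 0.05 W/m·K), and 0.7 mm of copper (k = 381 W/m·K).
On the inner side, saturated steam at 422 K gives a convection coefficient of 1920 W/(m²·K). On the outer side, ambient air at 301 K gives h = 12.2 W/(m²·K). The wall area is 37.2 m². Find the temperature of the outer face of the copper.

Series thermal resistances:
R_inner film = 1/(h_i·A) = 1/(1920×37.2) = 1.4×10^-5 K/W
R_aluminium = L/(kA) = 0.0059/(201×37.2) = 7.891×10^-7 K/W
R_cellular glass = L/(kA) = 0.035/(0.05×37.2) = 0.01882 K/W
R_copper = L/(kA) = 0.0007/(381×37.2) = 4.939×10^-8 K/W
R_outer film = 1/(h_o·A) = 1/(12.2×37.2) = 0.002203 K/W
R_total = 0.02104 K/W;  Q = ΔT/R_total = 121/0.02104 = 5752 W
T_interface = T_inner − Q·ΣR(inner→interface) = 422 − 5750×0.01883

T ≈ 314 K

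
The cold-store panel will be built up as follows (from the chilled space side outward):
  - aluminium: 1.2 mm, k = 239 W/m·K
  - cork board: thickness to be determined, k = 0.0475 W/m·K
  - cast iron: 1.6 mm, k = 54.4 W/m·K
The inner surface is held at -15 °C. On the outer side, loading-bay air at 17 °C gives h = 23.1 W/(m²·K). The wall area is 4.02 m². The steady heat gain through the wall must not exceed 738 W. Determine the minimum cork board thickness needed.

L ≈ 6.22 mm

Using the resistance-network approach (series):
R_aluminium = L/(kA) = 0.0012/(239×4.02) = 1.249×10^-6 K/W
R_cast iron = L/(kA) = 0.0016/(54.4×4.02) = 7.316×10^-6 K/W
R_outer film = 1/(h_o·A) = 1/(23.1×4.02) = 0.01077 K/W
Sum of the known resistances R_other = 0.01078 K/W
Required total resistance R_tot = ΔT/Q_allow = 32/738 = 0.04336 K/W
R_cork board = R_tot − R_other = 0.03258 K/W
L = R·k·A = 0.03258×0.0475×4.02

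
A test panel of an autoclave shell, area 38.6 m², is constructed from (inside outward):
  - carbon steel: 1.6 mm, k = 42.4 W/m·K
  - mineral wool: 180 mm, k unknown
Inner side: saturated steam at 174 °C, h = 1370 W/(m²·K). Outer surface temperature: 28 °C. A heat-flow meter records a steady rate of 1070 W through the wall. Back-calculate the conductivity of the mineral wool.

Model the wall as resistances in series:
R_inner film = 1/(h_i·A) = 1/(1370×38.6) = 1.891×10^-5 K/W
R_carbon steel = L/(kA) = 0.0016/(42.4×38.6) = 9.776×10^-7 K/W
Sum of known resistances R_other = 1.989×10^-5 K/W
Total R = ΔT/Q = 146/1070 = 0.1364 K/W
R_mineral wool = R_total − R_other = 0.1364 K/W
k = L/(R·A) = 0.18/(0.1364×38.6)

k ≈ 0.0342 W/(m·K)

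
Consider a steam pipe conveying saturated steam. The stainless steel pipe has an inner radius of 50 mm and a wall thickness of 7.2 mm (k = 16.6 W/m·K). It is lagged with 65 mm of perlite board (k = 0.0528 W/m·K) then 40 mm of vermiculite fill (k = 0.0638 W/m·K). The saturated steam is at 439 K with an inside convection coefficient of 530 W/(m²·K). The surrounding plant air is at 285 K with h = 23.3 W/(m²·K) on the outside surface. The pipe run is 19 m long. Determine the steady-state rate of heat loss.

Q ≈ 961 W

Treating each annulus and film as a series resistance:
R_inner film = 1/(h_i·2πr₁L) = 1/(530×2π×0.05×19) = 3.161×10^-4 K/W
R_stainless steel pipe wall = ln(57.2/50)/(2π×16.6×19) = 6.789×10^-5 K/W
R_perlite board = ln(122.2/57.2)/(2π×0.0528×19) = 0.1204 K/W
R_vermiculite fill = ln(162.2/122.2)/(2π×0.0638×19) = 0.03718 K/W
R_outer film = 1/(h_o·2πr_oL) = 1/(23.3×2π×0.1622×19) = 0.002216 K/W
R_total = 0.1602 K/W
Q = ΔT/R_total = 154/0.1602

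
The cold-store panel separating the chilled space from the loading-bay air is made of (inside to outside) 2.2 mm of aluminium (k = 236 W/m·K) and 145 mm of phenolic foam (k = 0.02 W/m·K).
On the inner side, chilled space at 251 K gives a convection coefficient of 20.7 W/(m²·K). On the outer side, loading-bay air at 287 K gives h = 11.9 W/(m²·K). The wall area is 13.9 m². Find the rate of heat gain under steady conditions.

Q ≈ 67.8 W

Series thermal resistances:
R_inner film = 1/(h_i·A) = 1/(20.7×13.9) = 0.003475 K/W
R_aluminium = L/(kA) = 0.0022/(236×13.9) = 6.706×10^-7 K/W
R_phenolic foam = L/(kA) = 0.145/(0.02×13.9) = 0.5216 K/W
R_outer film = 1/(h_o·A) = 1/(11.9×13.9) = 0.006046 K/W
R_total = 0.5311 K/W
Q = ΔT / R_total = 36 / 0.5311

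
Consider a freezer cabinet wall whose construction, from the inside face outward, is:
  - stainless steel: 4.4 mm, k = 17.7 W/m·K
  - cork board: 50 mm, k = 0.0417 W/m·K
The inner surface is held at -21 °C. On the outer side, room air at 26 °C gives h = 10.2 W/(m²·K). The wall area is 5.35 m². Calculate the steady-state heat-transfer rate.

Q ≈ 194 W

Thermal resistances in series:
R_stainless steel = L/(kA) = 0.0044/(17.7×5.35) = 4.646×10^-5 K/W
R_cork board = L/(kA) = 0.05/(0.0417×5.35) = 0.2241 K/W
R_outer film = 1/(h_o·A) = 1/(10.2×5.35) = 0.01833 K/W
R_total = 0.2425 K/W
Q = ΔT / R_total = 47 / 0.2425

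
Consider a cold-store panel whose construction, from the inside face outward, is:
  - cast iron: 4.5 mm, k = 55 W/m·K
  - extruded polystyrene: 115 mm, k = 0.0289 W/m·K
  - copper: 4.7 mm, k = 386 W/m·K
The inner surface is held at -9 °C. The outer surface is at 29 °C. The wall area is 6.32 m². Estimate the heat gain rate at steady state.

Thermal resistances in series:
R_cast iron = L/(kA) = 0.0045/(55×6.32) = 1.295×10^-5 K/W
R_extruded polystyrene = L/(kA) = 0.115/(0.0289×6.32) = 0.6296 K/W
R_copper = L/(kA) = 0.0047/(386×6.32) = 1.927×10^-6 K/W
R_total = 0.6296 K/W
Q = ΔT / R_total = 38 / 0.6296

Q ≈ 60.4 W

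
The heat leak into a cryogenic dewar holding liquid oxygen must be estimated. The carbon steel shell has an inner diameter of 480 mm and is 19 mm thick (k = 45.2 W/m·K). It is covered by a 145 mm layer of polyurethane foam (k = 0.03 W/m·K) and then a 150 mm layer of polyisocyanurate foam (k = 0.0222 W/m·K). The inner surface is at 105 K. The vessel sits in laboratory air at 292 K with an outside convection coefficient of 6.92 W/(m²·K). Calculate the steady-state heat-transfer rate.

Q ≈ 30.6 W

Radial (spherical) resistances in series:
R_carbon steel shell = (1/0.24 − 1/0.259)/(4π×45.2) = 5.381×10^-4 K/W
R_polyurethane foam = (1/0.259 − 1/0.404)/(4π×0.03) = 3.676 K/W
R_polyisocyanurate foam = (1/0.404 − 1/0.554)/(4π×0.0222) = 2.402 K/W
R_outer film = 1/(h·4πr_o²) = 1/(6.92×4π×0.554²) = 0.03747 K/W
R_total = 6.116 K/W
Q = ΔT/R_total = 187/6.116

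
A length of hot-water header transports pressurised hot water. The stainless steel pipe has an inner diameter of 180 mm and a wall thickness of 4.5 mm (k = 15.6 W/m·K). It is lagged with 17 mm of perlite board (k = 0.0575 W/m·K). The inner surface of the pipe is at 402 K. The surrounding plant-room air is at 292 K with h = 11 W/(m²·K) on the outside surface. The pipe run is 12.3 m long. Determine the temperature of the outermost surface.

Radial resistances (cylindrical: R_cond = ln(r_o/r_i)/(2πkL), R_conv = 1/(h·2πrL)):
R_stainless steel pipe wall = ln(94.5/90)/(2π×15.6×12.3) = 4.047×10^-5 K/W
R_perlite board = ln(111.5/94.5)/(2π×0.0575×12.3) = 0.03723 K/W
R_outer film = 1/(h_o·2πr_oL) = 1/(11×2π×0.1115×12.3) = 0.01055 K/W
R_total = 0.04782 K/W
Q = ΔT/R_total = 110/0.04782
Q = 2300 W
T_interface = T_inner − Q·ΣR(inner→interface) = 402 − 2300×0.03727

T ≈ 316 K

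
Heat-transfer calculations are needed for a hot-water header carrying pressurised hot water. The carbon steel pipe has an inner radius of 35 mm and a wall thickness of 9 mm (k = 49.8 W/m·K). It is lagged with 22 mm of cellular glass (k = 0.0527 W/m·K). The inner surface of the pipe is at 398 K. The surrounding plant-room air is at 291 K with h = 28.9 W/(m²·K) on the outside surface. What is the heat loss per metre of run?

q′ ≈ 81.8 W/m

Radial resistances (cylindrical: R_cond = ln(r_o/r_i)/(2πkL), R_conv = 1/(h·2πrL)):
R_carbon steel pipe wall = ln(44/35)/(2π×49.8×1) = 7.314×10^-4 K/W
R_cellular glass = ln(66/44)/(2π×0.0527×1) = 1.225 K/W
R_outer film = 1/(h_o·2πr_oL) = 1/(28.9×2π×0.066×1) = 0.08344 K/W
R_total = 1.309 K/W
Q = ΔT/R_total = 107/1.309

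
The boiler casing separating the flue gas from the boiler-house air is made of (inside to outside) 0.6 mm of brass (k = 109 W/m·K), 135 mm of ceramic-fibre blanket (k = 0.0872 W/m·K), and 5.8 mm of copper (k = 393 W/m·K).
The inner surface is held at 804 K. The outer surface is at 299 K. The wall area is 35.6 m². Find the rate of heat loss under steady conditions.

Q ≈ 11600 W

Thermal resistances in series:
R_brass = L/(kA) = 0.0006/(109×35.6) = 1.546×10^-7 K/W
R_ceramic-fibre blanket = L/(kA) = 0.135/(0.0872×35.6) = 0.04349 K/W
R_copper = L/(kA) = 0.0058/(393×35.6) = 4.146×10^-7 K/W
R_total = 0.04349 K/W
Q = ΔT / R_total = 505 / 0.04349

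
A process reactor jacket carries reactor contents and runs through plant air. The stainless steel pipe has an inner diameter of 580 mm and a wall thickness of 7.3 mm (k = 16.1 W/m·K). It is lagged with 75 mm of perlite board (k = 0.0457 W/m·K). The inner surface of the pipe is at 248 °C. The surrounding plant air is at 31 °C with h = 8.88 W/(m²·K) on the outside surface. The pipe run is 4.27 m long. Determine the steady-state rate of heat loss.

Q ≈ 1110 W

For a radial system each layer contributes R = ln(r_out/r_in)/(2πkL); films add R = 1/(hA).
R_stainless steel pipe wall = ln(297.3/290)/(2π×16.1×4.27) = 5.755×10^-5 K/W
R_perlite board = ln(372.3/297.3)/(2π×0.0457×4.27) = 0.1835 K/W
R_outer film = 1/(h_o·2πr_oL) = 1/(8.88×2π×0.3723×4.27) = 0.01127 K/W
R_total = 0.1948 K/W
Q = ΔT/R_total = 217/0.1948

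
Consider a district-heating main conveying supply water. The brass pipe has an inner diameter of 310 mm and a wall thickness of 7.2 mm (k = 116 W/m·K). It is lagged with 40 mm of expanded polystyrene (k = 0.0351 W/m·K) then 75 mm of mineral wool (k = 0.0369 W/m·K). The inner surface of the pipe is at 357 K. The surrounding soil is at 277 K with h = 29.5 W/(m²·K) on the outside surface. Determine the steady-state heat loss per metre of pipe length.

q′ ≈ 33.6 W/m

Radial resistances (cylindrical: R_cond = ln(r_o/r_i)/(2πkL), R_conv = 1/(h·2πrL)):
R_brass pipe wall = ln(162.2/155)/(2π×116×1) = 6.23×10^-5 K/W
R_expanded polystyrene = ln(202.2/162.2)/(2π×0.0351×1) = 0.9995 K/W
R_mineral wool = ln(277.2/202.2)/(2π×0.0369×1) = 1.361 K/W
R_outer film = 1/(h_o·2πr_oL) = 1/(29.5×2π×0.2772×1) = 0.01946 K/W
R_total = 2.38 K/W
Q = ΔT/R_total = 80/2.38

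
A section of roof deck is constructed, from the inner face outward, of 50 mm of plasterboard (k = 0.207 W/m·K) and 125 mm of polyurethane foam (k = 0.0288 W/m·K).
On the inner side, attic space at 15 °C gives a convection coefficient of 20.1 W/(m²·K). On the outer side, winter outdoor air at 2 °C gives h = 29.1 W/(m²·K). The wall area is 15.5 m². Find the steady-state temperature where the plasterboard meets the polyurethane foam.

Using the resistance-network approach (series):
R_inner film = 1/(h_i·A) = 1/(20.1×15.5) = 0.00321 K/W
R_plasterboard = L/(kA) = 0.05/(0.207×15.5) = 0.01558 K/W
R_polyurethane foam = L/(kA) = 0.125/(0.0288×15.5) = 0.28 K/W
R_outer film = 1/(h_o·A) = 1/(29.1×15.5) = 0.002217 K/W
R_total = 0.301 K/W;  Q = ΔT/R_total = 13/0.301 = 43.19 W
T_interface = T_inner − Q·ΣR(inner→interface) = 15 − 43.2×0.01879

T ≈ 14.2 °C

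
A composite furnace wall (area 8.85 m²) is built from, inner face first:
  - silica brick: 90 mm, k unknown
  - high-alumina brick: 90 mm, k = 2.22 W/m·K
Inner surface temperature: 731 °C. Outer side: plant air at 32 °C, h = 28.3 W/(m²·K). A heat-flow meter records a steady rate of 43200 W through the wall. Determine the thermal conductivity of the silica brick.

Using the resistance-network approach (series):
R_high-alumina brick = L/(kA) = 0.09/(2.22×8.85) = 0.004581 K/W
R_outer film = 1/(h_o·A) = 1/(28.3×8.85) = 0.003993 K/W
Sum of known resistances R_other = 0.008574 K/W
Total R = ΔT/Q = 699/43200 = 0.01618 K/W
R_silica brick = R_total − R_other = 0.007607 K/W
k = L/(R·A) = 0.09/(0.007607×8.85)

k ≈ 1.34 W/(m·K)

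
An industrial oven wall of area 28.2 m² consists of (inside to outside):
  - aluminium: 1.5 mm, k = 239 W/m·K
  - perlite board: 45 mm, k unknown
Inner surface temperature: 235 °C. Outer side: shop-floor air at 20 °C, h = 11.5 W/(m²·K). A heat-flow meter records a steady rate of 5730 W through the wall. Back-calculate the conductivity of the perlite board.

Model the wall as resistances in series:
R_aluminium = L/(kA) = 0.0015/(239×28.2) = 2.226×10^-7 K/W
R_outer film = 1/(h_o·A) = 1/(11.5×28.2) = 0.003084 K/W
Sum of known resistances R_other = 0.003084 K/W
Total R = ΔT/Q = 215/5730 = 0.03752 K/W
R_perlite board = R_total − R_other = 0.03444 K/W
k = L/(R·A) = 0.045/(0.03444×28.2)

k ≈ 0.0463 W/(m·K)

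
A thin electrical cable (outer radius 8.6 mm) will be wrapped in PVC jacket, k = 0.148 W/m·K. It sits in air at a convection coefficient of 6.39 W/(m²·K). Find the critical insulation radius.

r_cr ≈ 23.2 mm

For a cylinder r_cr = k/h = 0.148/6.39
r_cr = 23.2 mm; since the bare radius (8.6 mm) is below r_cr, adding a thin layer of insulation will *increase* heat loss.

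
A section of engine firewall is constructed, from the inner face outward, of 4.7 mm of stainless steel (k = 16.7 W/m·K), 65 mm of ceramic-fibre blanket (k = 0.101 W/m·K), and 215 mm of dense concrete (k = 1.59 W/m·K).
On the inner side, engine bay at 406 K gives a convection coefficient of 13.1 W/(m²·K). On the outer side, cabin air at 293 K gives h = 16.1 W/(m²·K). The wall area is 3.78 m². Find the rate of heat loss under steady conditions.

Using the resistance-network approach (series):
R_inner film = 1/(h_i·A) = 1/(13.1×3.78) = 0.02019 K/W
R_stainless steel = L/(kA) = 0.0047/(16.7×3.78) = 7.445×10^-5 K/W
R_ceramic-fibre blanket = L/(kA) = 0.065/(0.101×3.78) = 0.1703 K/W
R_dense concrete = L/(kA) = 0.215/(1.59×3.78) = 0.03577 K/W
R_outer film = 1/(h_o·A) = 1/(16.1×3.78) = 0.01643 K/W
R_total = 0.2427 K/W
Q = ΔT / R_total = 113 / 0.2427

Q ≈ 466 W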